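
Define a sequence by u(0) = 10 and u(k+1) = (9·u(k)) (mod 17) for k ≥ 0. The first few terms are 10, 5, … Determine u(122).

We have u(0) = 10,  u(1) = 5,  u(2) = 11,  u(3) = 14,  u(4) = 7,  u(5) = 12,  u(6) = 6,  u(7) = 3,  u(8) = 10.
The sequence repeats with period 8.
So u(122) = u(0 + ((122-0) mod 8)) = u(2) = 11.

11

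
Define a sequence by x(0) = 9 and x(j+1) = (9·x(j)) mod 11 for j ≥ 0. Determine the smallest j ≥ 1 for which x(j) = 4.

1

We have x(0) = 9; x(1) = 4; x(2) = 3; x(3) = 5; x(4) = 1; x(5) = 9.
The sequence repeats with period 5.
The value 4 first appears (with j ≥ 1) at x(1).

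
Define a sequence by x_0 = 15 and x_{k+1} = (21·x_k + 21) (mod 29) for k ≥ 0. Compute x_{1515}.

Computing terms: x_0 = 15, x_1 = 17, x_2 = 1, x_3 = 13, x_4 = 4, x_5 = 18, x_6 = 22, x_7 = 19, x_8 = 14, x_9 = 25, x_{10} = 24, x_{11} = 3, x_{12} = 26, x_{13} = 16, x_{14} = 9, x_{15} = 7, x_{16} = 23, x_{17} = 11, x_{18} = 20, x_{19} = 6, x_{20} = 2, x_{21} = 5, x_{22} = 10, x_{23} = 28, x_{24} = 0, x_{25} = 21, x_{26} = 27, x_{27} = 8, x_{28} = 15.
The sequence repeats with period 28.
(1515 - 0) mod 28 = 3, so x_{1515} = x_3 = 13.

13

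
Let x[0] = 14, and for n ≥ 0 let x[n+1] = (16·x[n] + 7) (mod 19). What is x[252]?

14

x[0] = 14, x[1] = 3, x[2] = 17, x[3] = 13, x[4] = 6, x[5] = 8, x[6] = 2, x[7] = 1, x[8] = 4, x[9] = 14.
The sequence repeats with period 9.
(252 - 0) mod 9 = 0, so x[252] = x[0] = 14.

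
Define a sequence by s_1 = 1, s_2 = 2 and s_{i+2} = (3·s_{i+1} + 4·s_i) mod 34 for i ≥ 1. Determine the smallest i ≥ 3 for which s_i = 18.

Listing terms: s_1 = 1, s_2 = 2, s_3 = 10, s_4 = 4, s_5 = 18, s_6 = 2, s_7 = 10.
Since (s_6, s_7) = (s_2, s_3) = (2, 10) (two consecutive terms determine the rest), the sequence is eventually periodic: after a pre-period of length 1 it cycles with period 4.
The value 18 first appears (with i ≥ 3) at s_5.

5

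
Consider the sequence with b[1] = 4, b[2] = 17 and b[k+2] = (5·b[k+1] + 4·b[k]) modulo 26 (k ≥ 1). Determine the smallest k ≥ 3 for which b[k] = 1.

We have b[1] = 4, b[2] = 17, b[3] = 23, b[4] = 1, b[5] = 19, b[6] = 21, b[7] = 25, b[8] = 1, b[9] = 1, b[10] = 9, b[11] = 23, b[12] = 21, b[13] = 15, b[14] = 3, b[15] = 23, b[16] = 23, b[17] = 25, b[18] = 9, b[19] = 15, b[20] = 7, b[21] = 17, b[22] = 9, b[23] = 9, b[24] = 3, b[25] = 25, b[26] = 7, b[27] = 5, b[28] = 1, b[29] = 25, b[30] = 25, b[31] = 17, b[32] = 3, b[33] = 5, b[34] = 11, b[35] = 23, b[36] = 3, b[37] = 3, b[38] = 1, b[39] = 17, b[40] = 11, b[41] = 19, b[42] = 9, b[43] = 17, b[44] = 17, b[45] = 23.
Since (b[44], b[45]) = (b[2], b[3]) = (17, 23) (two consecutive terms determine the rest), the sequence is eventually periodic: after a pre-period of length 1 it cycles with period 42.
The value 1 first appears (with k ≥ 3) at b[4].

4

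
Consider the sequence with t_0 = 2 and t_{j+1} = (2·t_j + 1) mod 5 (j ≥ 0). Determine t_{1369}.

We have t_0 = 2,  t_1 = 0,  t_2 = 1,  t_3 = 3,  t_4 = 2.
The sequence repeats with period 4.
(1369 - 0) mod 4 = 1, so t_{1369} = t_1 = 0.

0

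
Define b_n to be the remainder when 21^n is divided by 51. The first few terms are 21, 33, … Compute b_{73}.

We have b_1 = 21; b_2 = 33; b_3 = 30; b_4 = 18; b_5 = 21.
Since b_5 = b_1 = 21, the sequence is periodic with period 4.
(73 - 1) mod 4 = 0, so b_{73} = b_1 = 21.

21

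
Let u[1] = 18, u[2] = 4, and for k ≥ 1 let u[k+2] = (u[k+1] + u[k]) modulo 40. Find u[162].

u[1] = 18, u[2] = 4, u[3] = 22, u[4] = 26, u[5] = 8, u[6] = 34, u[7] = 2, u[8] = 36, u[9] = 38, u[10] = 34, u[11] = 32, u[12] = 26, u[13] = 18, u[14] = 4.
The sequence repeats with period 12.
So u[162] = u[1 + ((162-1) mod 12)] = u[6] = 34.

34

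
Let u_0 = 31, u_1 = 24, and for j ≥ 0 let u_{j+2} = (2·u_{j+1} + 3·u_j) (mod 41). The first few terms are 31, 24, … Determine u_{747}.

26

Computing terms: u_0 = 31; u_1 = 24; u_2 = 18; u_3 = 26; u_4 = 24; u_5 = 3; u_6 = 37; u_7 = 1; u_8 = 31; u_9 = 24.
The sequence repeats with period 8.
(747 - 0) mod 8 = 3, so u_{747} = u_3 = 26.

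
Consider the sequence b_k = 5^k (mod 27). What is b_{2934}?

1

Computing terms: b_0 = 1, b_1 = 5, b_2 = 25, b_3 = 17, b_4 = 4, b_5 = 20, b_6 = 19, b_7 = 14, b_8 = 16, b_9 = 26, b_{10} = 22, b_{11} = 2, b_{12} = 10, b_{13} = 23, b_{14} = 7, b_{15} = 8, b_{16} = 13, b_{17} = 11, b_{18} = 1.
The sequence repeats with period 18.
So b_{2934} = b_{0 + ((2934-0) mod 18)} = b_0 = 1.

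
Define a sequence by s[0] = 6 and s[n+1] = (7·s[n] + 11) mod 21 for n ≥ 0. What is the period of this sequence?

We have s[0] = 6, s[1] = 11, s[2] = 4, s[3] = 18, s[4] = 11.
Since s[4] = s[1] = 11, the sequence is eventually periodic: after a pre-period of length 1 it cycles with period 3.

3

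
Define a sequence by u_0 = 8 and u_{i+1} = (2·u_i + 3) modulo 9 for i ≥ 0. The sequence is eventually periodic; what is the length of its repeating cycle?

Computing terms: u_0 = 8; u_1 = 1; u_2 = 5; u_3 = 4; u_4 = 2; u_5 = 7; u_6 = 8.
The sequence repeats with period 6.

6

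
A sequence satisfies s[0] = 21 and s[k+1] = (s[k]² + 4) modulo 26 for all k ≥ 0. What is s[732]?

5

Computing terms: s[0] = 21, s[1] = 3, s[2] = 13, s[3] = 17, s[4] = 7, s[5] = 1, s[6] = 5, s[7] = 3.
Since s[7] = s[1] = 3, the sequence is eventually periodic: after a pre-period of length 1 it cycles with period 6.
For k ≥ 1, s[k] depends only on (k - 1) mod 6. (732 - 1) mod 6 = 5, so s[732] = s[6] = 5.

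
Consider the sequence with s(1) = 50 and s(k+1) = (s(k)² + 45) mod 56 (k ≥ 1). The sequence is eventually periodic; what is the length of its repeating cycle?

6

We have s(1) = 50, s(2) = 25, s(3) = 54, s(4) = 49, s(5) = 38, s(6) = 33, s(7) = 14, s(8) = 17, s(9) = 54.
Since s(9) = s(3) = 54, the sequence is eventually periodic: after a pre-period of length 2 it cycles with period 6.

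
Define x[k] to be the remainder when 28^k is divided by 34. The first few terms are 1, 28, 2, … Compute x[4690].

We have x[0] = 1,  x[1] = 28,  x[2] = 2,  x[3] = 22,  x[4] = 4,  x[5] = 10,  x[6] = 8,  x[7] = 20,  x[8] = 16,  x[9] = 6,  x[10] = 32,  x[11] = 12,  x[12] = 30,  x[13] = 24,  x[14] = 26,  x[15] = 14,  x[16] = 18,  x[17] = 28.
Since x[17] = x[1] = 28, the sequence is eventually periodic: after a pre-period of length 1 it cycles with period 16.
For k ≥ 1, x[k] depends only on (k - 1) mod 16. (4690 - 1) mod 16 = 1, so x[4690] = x[2] = 2.

2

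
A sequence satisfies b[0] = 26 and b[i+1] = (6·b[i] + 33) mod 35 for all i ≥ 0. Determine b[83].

b[0] = 26, b[1] = 14, b[2] = 12, b[3] = 0, b[4] = 33, b[5] = 21, b[6] = 19, b[7] = 7, b[8] = 5, b[9] = 28, b[10] = 26.
The sequence repeats with period 10.
(83 - 0) mod 10 = 3, so b[83] = b[3] = 0.

0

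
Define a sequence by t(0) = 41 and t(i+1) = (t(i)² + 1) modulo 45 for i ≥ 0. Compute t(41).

20

t(0) = 41; t(1) = 17; t(2) = 20; t(3) = 41.
Since t(3) = t(0) = 41, the sequence is periodic with period 3.
So t(41) = t(0 + ((41-0) mod 3)) = t(2) = 20.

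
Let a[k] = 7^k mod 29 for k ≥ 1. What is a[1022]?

1

Computing terms: a[1] = 7; a[2] = 20; a[3] = 24; a[4] = 23; a[5] = 16; a[6] = 25; a[7] = 1; a[8] = 7.
The sequence repeats with period 7.
(1022 - 1) mod 7 = 6, so a[1022] = a[7] = 1.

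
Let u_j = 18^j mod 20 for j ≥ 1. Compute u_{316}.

Listing terms: u_1 = 18, u_2 = 4, u_3 = 12, u_4 = 16, u_5 = 8, u_6 = 4.
Since u_6 = u_2 = 4, the sequence is eventually periodic: after a pre-period of length 1 it cycles with period 4.
For j ≥ 2, u_j depends only on (j - 2) mod 4. (316 - 2) mod 4 = 2, so u_{316} = u_4 = 16.

16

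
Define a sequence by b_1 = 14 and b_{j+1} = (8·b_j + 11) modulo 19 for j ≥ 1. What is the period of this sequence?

6

Listing terms: b_1 = 14, b_2 = 9, b_3 = 7, b_4 = 10, b_5 = 15, b_6 = 17, b_7 = 14.
The sequence repeats with period 6.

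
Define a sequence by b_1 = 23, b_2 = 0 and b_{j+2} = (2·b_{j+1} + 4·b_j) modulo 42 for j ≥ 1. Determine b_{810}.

0

Listing terms: b_1 = 23,  b_2 = 0,  b_3 = 8,  b_4 = 16,  b_5 = 22,  b_6 = 24,  b_7 = 10,  b_8 = 32,  b_9 = 20,  b_{10} = 0,  b_{11} = 38,  b_{12} = 34,  b_{13} = 10,  b_{14} = 30,  b_{15} = 16,  b_{16} = 26,  b_{17} = 32,  b_{18} = 0,  b_{19} = 2,  b_{20} = 4,  b_{21} = 16,  b_{22} = 6,  b_{23} = 34,  b_{24} = 8,  b_{25} = 26,  b_{26} = 0,  b_{27} = 20,  b_{28} = 40,  b_{29} = 34,  b_{30} = 18,  b_{31} = 4,  b_{32} = 38,  b_{33} = 8,  b_{34} = 0,  b_{35} = 32,  b_{36} = 22,  b_{37} = 4,  b_{38} = 12,  b_{39} = 40,  b_{40} = 2,  b_{41} = 38,  b_{42} = 0,  b_{43} = 26,  b_{44} = 10,  b_{45} = 40,  b_{46} = 36,  b_{47} = 22,  b_{48} = 20,  b_{49} = 2,  b_{50} = 0,  b_{51} = 8.
Since (b_{50}, b_{51}) = (b_2, b_3) = (0, 8) (two consecutive terms determine the rest), the sequence is eventually periodic: after a pre-period of length 1 it cycles with period 48.
For j ≥ 2, b_j depends only on (j - 2) mod 48. (810 - 2) mod 48 = 40, so b_{810} = b_{42} = 0.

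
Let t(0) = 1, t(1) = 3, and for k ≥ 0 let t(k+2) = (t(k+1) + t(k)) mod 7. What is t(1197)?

Listing terms: t(0) = 1,  t(1) = 3,  t(2) = 4,  t(3) = 0,  t(4) = 4,  t(5) = 4,  t(6) = 1,  t(7) = 5,  t(8) = 6,  t(9) = 4,  t(10) = 3,  t(11) = 0,  t(12) = 3,  t(13) = 3,  t(14) = 6,  t(15) = 2,  t(16) = 1,  t(17) = 3.
The sequence repeats with period 16.
(1197 - 0) mod 16 = 13, so t(1197) = t(13) = 3.

3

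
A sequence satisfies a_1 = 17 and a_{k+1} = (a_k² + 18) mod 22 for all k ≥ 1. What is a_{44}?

21

Computing terms: a_1 = 17, a_2 = 21, a_3 = 19, a_4 = 5, a_5 = 21.
Since a_5 = a_2 = 21, the sequence is eventually periodic: after a pre-period of length 1 it cycles with period 3.
For k ≥ 2, a_k depends only on (k - 2) mod 3. (44 - 2) mod 3 = 0, so a_{44} = a_2 = 21.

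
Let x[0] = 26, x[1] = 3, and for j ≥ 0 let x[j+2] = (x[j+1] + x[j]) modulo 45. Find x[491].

32

x[0] = 26,  x[1] = 3,  x[2] = 29,  x[3] = 32,  x[4] = 16,  x[5] = 3,  x[6] = 19,  x[7] = 22,  x[8] = 41,  x[9] = 18,  x[10] = 14,  x[11] = 32,  x[12] = 1,  x[13] = 33,  x[14] = 34,  x[15] = 22,  x[16] = 11,  x[17] = 33,  x[18] = 44,  x[19] = 32,  x[20] = 31,  x[21] = 18,  x[22] = 4,  x[23] = 22,  x[24] = 26,  x[25] = 3.
The sequence repeats with period 24.
(491 - 0) mod 24 = 11, so x[491] = x[11] = 32.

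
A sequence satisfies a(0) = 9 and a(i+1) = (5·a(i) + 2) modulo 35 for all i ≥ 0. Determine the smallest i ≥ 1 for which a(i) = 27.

We have a(0) = 9, a(1) = 12, a(2) = 27, a(3) = 32, a(4) = 22, a(5) = 7, a(6) = 2, a(7) = 12.
Since a(7) = a(1) = 12, the sequence is eventually periodic: after a pre-period of length 1 it cycles with period 6.
The value 27 first appears (with i ≥ 1) at a(2).

2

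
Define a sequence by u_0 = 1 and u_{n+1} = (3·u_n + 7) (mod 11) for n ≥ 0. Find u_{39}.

9

u_0 = 1, u_1 = 10, u_2 = 4, u_3 = 8, u_4 = 9, u_5 = 1.
The sequence repeats with period 5.
(39 - 0) mod 5 = 4, so u_{39} = u_4 = 9.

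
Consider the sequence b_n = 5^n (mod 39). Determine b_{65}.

5

We have b_1 = 5,  b_2 = 25,  b_3 = 8,  b_4 = 1,  b_5 = 5.
Since b_5 = b_1 = 5, the sequence is periodic with period 4.
So b_{65} = b_{1 + ((65-1) mod 4)} = b_1 = 5.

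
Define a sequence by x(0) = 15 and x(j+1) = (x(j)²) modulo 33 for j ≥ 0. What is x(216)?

Computing terms: x(0) = 15; x(1) = 27; x(2) = 3; x(3) = 9; x(4) = 15.
Since x(4) = x(0) = 15, the sequence is periodic with period 4.
(216 - 0) mod 4 = 0, so x(216) = x(0) = 15.

15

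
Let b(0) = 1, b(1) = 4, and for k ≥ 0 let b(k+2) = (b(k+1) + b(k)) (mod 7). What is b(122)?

Listing terms: b(0) = 1, b(1) = 4, b(2) = 5, b(3) = 2, b(4) = 0, b(5) = 2, b(6) = 2, b(7) = 4, b(8) = 6, b(9) = 3, b(10) = 2, b(11) = 5, b(12) = 0, b(13) = 5, b(14) = 5, b(15) = 3, b(16) = 1, b(17) = 4.
Since (b(16), b(17)) = (b(0), b(1)) = (1, 4) (two consecutive terms determine the rest), the sequence is periodic with period 16.
So b(122) = b(0 + ((122-0) mod 16)) = b(10) = 2.

2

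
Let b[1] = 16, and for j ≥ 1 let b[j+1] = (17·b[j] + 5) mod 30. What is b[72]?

Listing terms: b[1] = 16, b[2] = 7, b[3] = 4, b[4] = 13, b[5] = 16.
Since b[5] = b[1] = 16, the sequence is periodic with period 4.
(72 - 1) mod 4 = 3, so b[72] = b[4] = 13.

13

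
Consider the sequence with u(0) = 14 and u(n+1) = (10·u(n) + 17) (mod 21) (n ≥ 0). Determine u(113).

6

Computing terms: u(0) = 14, u(1) = 10, u(2) = 12, u(3) = 11, u(4) = 1, u(5) = 6, u(6) = 14.
The sequence repeats with period 6.
So u(113) = u(0 + ((113-0) mod 6)) = u(5) = 6.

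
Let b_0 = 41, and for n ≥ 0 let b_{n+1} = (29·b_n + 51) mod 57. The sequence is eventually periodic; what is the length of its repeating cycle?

b_0 = 41, b_1 = 43, b_2 = 44, b_3 = 16, b_4 = 2, b_5 = 52, b_6 = 20, b_7 = 4, b_8 = 53, b_9 = 49, b_{10} = 47, b_{11} = 46, b_{12} = 17, b_{13} = 31, b_{14} = 38, b_{15} = 13, b_{16} = 29, b_{17} = 37, b_{18} = 41.
The sequence repeats with period 18.

18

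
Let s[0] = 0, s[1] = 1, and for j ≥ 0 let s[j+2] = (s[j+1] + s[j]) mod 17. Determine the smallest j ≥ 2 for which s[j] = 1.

2

Listing terms: s[0] = 0; s[1] = 1; s[2] = 1; s[3] = 2; s[4] = 3; s[5] = 5; s[6] = 8; s[7] = 13; s[8] = 4; s[9] = 0; s[10] = 4; s[11] = 4; s[12] = 8; s[13] = 12; s[14] = 3; s[15] = 15; s[16] = 1; s[17] = 16; s[18] = 0; s[19] = 16; s[20] = 16; s[21] = 15; s[22] = 14; s[23] = 12; s[24] = 9; s[25] = 4; s[26] = 13; s[27] = 0; s[28] = 13; s[29] = 13; s[30] = 9; s[31] = 5; s[32] = 14; s[33] = 2; s[34] = 16; s[35] = 1; s[36] = 0; s[37] = 1.
Since (s[36], s[37]) = (s[0], s[1]) = (0, 1) (two consecutive terms determine the rest), the sequence is periodic with period 36.
The value 1 first appears (with j ≥ 2) at s[2].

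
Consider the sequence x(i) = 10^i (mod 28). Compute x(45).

We have x(1) = 10,  x(2) = 16,  x(3) = 20,  x(4) = 4,  x(5) = 12,  x(6) = 8,  x(7) = 24,  x(8) = 16.
Since x(8) = x(2) = 16, the sequence is eventually periodic: after a pre-period of length 1 it cycles with period 6.
For i ≥ 2, x(i) depends only on (i - 2) mod 6. (45 - 2) mod 6 = 1, so x(45) = x(3) = 20.

20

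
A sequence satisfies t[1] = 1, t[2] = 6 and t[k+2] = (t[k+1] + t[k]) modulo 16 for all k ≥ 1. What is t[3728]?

6

t[1] = 1,  t[2] = 6,  t[3] = 7,  t[4] = 13,  t[5] = 4,  t[6] = 1,  t[7] = 5,  t[8] = 6,  t[9] = 11,  t[10] = 1,  t[11] = 12,  t[12] = 13,  t[13] = 9,  t[14] = 6,  t[15] = 15,  t[16] = 5,  t[17] = 4,  t[18] = 9,  t[19] = 13,  t[20] = 6,  t[21] = 3,  t[22] = 9,  t[23] = 12,  t[24] = 5,  t[25] = 1,  t[26] = 6.
Since (t[25], t[26]) = (t[1], t[2]) = (1, 6) (two consecutive terms determine the rest), the sequence is periodic with period 24.
So t[3728] = t[1 + ((3728-1) mod 24)] = t[8] = 6.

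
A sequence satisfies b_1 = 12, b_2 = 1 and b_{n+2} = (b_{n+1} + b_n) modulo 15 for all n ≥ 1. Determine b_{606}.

We have b_1 = 12,  b_2 = 1,  b_3 = 13,  b_4 = 14,  b_5 = 12,  b_6 = 11,  b_7 = 8,  b_8 = 4,  b_9 = 12,  b_{10} = 1.
The sequence repeats with period 8.
So b_{606} = b_{1 + ((606-1) mod 8)} = b_6 = 11.

11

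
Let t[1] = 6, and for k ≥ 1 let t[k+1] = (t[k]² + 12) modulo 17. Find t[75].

t[1] = 6,  t[2] = 14,  t[3] = 4,  t[4] = 11,  t[5] = 14.
Since t[5] = t[2] = 14, the sequence is eventually periodic: after a pre-period of length 1 it cycles with period 3.
For k ≥ 2, t[k] depends only on (k - 2) mod 3. (75 - 2) mod 3 = 1, so t[75] = t[3] = 4.

4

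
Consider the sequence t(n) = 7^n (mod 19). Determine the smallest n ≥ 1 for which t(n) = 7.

Computing terms: t(0) = 1, t(1) = 7, t(2) = 11, t(3) = 1.
Since t(3) = t(0) = 1, the sequence is periodic with period 3.
The value 7 first appears (with n ≥ 1) at t(1).

1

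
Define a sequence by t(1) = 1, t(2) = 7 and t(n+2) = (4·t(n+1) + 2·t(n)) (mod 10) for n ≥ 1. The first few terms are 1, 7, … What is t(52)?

Listing terms: t(1) = 1,  t(2) = 7,  t(3) = 0,  t(4) = 4,  t(5) = 6,  t(6) = 2,  t(7) = 0,  t(8) = 4.
Since (t(7), t(8)) = (t(3), t(4)) = (0, 4) (two consecutive terms determine the rest), the sequence is eventually periodic: after a pre-period of length 2 it cycles with period 4.
For n ≥ 3, t(n) depends only on (n - 3) mod 4. (52 - 3) mod 4 = 1, so t(52) = t(4) = 4.

4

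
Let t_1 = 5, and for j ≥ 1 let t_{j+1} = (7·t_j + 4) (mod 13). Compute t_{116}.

We have t_1 = 5; t_2 = 0; t_3 = 4; t_4 = 6; t_5 = 7; t_6 = 1; t_7 = 11; t_8 = 3; t_9 = 12; t_{10} = 10; t_{11} = 9; t_{12} = 2; t_{13} = 5.
The sequence repeats with period 12.
So t_{116} = t_{1 + ((116-1) mod 12)} = t_8 = 3.

3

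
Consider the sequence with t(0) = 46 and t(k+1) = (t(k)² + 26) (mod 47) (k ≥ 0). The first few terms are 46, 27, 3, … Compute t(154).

44

Computing terms: t(0) = 46,  t(1) = 27,  t(2) = 3,  t(3) = 35,  t(4) = 29,  t(5) = 21,  t(6) = 44,  t(7) = 35.
Since t(7) = t(3) = 35, the sequence is eventually periodic: after a pre-period of length 3 it cycles with period 4.
For k ≥ 3, t(k) depends only on (k - 3) mod 4. (154 - 3) mod 4 = 3, so t(154) = t(6) = 44.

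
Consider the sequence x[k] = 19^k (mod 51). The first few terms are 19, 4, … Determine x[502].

13

Computing terms: x[1] = 19,  x[2] = 4,  x[3] = 25,  x[4] = 16,  x[5] = 49,  x[6] = 13,  x[7] = 43,  x[8] = 1,  x[9] = 19.
The sequence repeats with period 8.
So x[502] = x[1 + ((502-1) mod 8)] = x[6] = 13.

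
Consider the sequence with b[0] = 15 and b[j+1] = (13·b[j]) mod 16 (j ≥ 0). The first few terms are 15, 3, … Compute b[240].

15

Listing terms: b[0] = 15; b[1] = 3; b[2] = 7; b[3] = 11; b[4] = 15.
The sequence repeats with period 4.
So b[240] = b[0 + ((240-0) mod 4)] = b[0] = 15.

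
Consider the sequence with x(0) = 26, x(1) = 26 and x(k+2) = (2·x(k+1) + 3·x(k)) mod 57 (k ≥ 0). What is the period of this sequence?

18

Computing terms: x(0) = 26; x(1) = 26; x(2) = 16; x(3) = 53; x(4) = 40; x(5) = 11; x(6) = 28; x(7) = 32; x(8) = 34; x(9) = 50; x(10) = 31; x(11) = 41; x(12) = 4; x(13) = 17; x(14) = 46; x(15) = 29; x(16) = 25; x(17) = 23; x(18) = 7; x(19) = 26; x(20) = 16.
Since (x(19), x(20)) = (x(1), x(2)) = (26, 16) (two consecutive terms determine the rest), the sequence is eventually periodic: after a pre-period of length 1 it cycles with period 18.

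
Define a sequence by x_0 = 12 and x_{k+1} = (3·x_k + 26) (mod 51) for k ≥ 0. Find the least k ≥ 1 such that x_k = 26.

We have x_0 = 12, x_1 = 11, x_2 = 8, x_3 = 50, x_4 = 23, x_5 = 44, x_6 = 5, x_7 = 41, x_8 = 47, x_9 = 14, x_{10} = 17, x_{11} = 26, x_{12} = 2, x_{13} = 32, x_{14} = 20, x_{15} = 35, x_{16} = 29, x_{17} = 11.
Since x_{17} = x_1 = 11, the sequence is eventually periodic: after a pre-period of length 1 it cycles with period 16.
The value 26 first appears (with k ≥ 1) at x_{11}.

11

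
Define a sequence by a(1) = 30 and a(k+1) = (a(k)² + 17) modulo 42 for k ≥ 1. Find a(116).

35

a(1) = 30; a(2) = 35; a(3) = 24; a(4) = 5; a(5) = 0; a(6) = 17; a(7) = 12; a(8) = 35.
Since a(8) = a(2) = 35, the sequence is eventually periodic: after a pre-period of length 1 it cycles with period 6.
For k ≥ 2, a(k) depends only on (k - 2) mod 6. (116 - 2) mod 6 = 0, so a(116) = a(2) = 35.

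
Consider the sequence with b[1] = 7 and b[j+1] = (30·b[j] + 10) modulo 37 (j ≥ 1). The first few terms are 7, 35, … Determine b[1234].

14

Computing terms: b[1] = 7,  b[2] = 35,  b[3] = 24,  b[4] = 27,  b[5] = 6,  b[6] = 5,  b[7] = 12,  b[8] = 0,  b[9] = 10,  b[10] = 14,  b[11] = 23,  b[12] = 34,  b[13] = 31,  b[14] = 15,  b[15] = 16,  b[16] = 9,  b[17] = 21,  b[18] = 11,  b[19] = 7.
Since b[19] = b[1] = 7, the sequence is periodic with period 18.
So b[1234] = b[1 + ((1234-1) mod 18)] = b[10] = 14.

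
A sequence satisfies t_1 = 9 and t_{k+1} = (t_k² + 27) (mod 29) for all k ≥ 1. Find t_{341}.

20

t_1 = 9,  t_2 = 21,  t_3 = 4,  t_4 = 14,  t_5 = 20,  t_6 = 21.
Since t_6 = t_2 = 21, the sequence is eventually periodic: after a pre-period of length 1 it cycles with period 4.
For k ≥ 2, t_k depends only on (k - 2) mod 4. (341 - 2) mod 4 = 3, so t_{341} = t_5 = 20.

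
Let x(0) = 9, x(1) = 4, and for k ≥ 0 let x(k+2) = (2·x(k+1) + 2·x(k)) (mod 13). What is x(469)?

Computing terms: x(0) = 9,  x(1) = 4,  x(2) = 0,  x(3) = 8,  x(4) = 3,  x(5) = 9,  x(6) = 11,  x(7) = 1,  x(8) = 11,  x(9) = 11,  x(10) = 5,  x(11) = 6,  x(12) = 9,  x(13) = 4.
The sequence repeats with period 12.
So x(469) = x(0 + ((469-0) mod 12)) = x(1) = 4.

4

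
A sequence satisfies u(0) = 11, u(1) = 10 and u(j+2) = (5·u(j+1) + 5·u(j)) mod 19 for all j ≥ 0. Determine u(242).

6

We have u(0) = 11,  u(1) = 10,  u(2) = 10,  u(3) = 5,  u(4) = 18,  u(5) = 1,  u(6) = 0,  u(7) = 5,  u(8) = 6,  u(9) = 17,  u(10) = 1,  u(11) = 14,  u(12) = 18,  u(13) = 8,  u(14) = 16,  u(15) = 6,  u(16) = 15,  u(17) = 10,  u(18) = 11,  u(19) = 10.
The sequence repeats with period 18.
(242 - 0) mod 18 = 8, so u(242) = u(8) = 6.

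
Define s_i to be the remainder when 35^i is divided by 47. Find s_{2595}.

26

Computing terms: s_1 = 35; s_2 = 3; s_3 = 11; s_4 = 9; s_5 = 33; s_6 = 27; s_7 = 5; s_8 = 34; s_9 = 15; s_{10} = 8; s_{11} = 45; s_{12} = 24; s_{13} = 41; s_{14} = 25; s_{15} = 29; s_{16} = 28; s_{17} = 40; s_{18} = 37; s_{19} = 26; s_{20} = 17; s_{21} = 31; s_{22} = 4; s_{23} = 46; s_{24} = 12; s_{25} = 44; s_{26} = 36; s_{27} = 38; s_{28} = 14; s_{29} = 20; s_{30} = 42; s_{31} = 13; s_{32} = 32; s_{33} = 39; s_{34} = 2; s_{35} = 23; s_{36} = 6; s_{37} = 22; s_{38} = 18; s_{39} = 19; s_{40} = 7; s_{41} = 10; s_{42} = 21; s_{43} = 30; s_{44} = 16; s_{45} = 43; s_{46} = 1; s_{47} = 35.
Since s_{47} = s_1 = 35, the sequence is periodic with period 46.
(2595 - 1) mod 46 = 18, so s_{2595} = s_{19} = 26.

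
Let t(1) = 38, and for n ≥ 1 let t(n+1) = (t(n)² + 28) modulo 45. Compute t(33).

17

Computing terms: t(1) = 38,  t(2) = 32,  t(3) = 17,  t(4) = 2,  t(5) = 32.
Since t(5) = t(2) = 32, the sequence is eventually periodic: after a pre-period of length 1 it cycles with period 3.
For n ≥ 2, t(n) depends only on (n - 2) mod 3. (33 - 2) mod 3 = 1, so t(33) = t(3) = 17.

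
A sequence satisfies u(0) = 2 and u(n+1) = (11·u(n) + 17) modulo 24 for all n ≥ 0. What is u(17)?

15

We have u(0) = 2,  u(1) = 15,  u(2) = 14,  u(3) = 3,  u(4) = 2.
Since u(4) = u(0) = 2, the sequence is periodic with period 4.
(17 - 0) mod 4 = 1, so u(17) = u(1) = 15.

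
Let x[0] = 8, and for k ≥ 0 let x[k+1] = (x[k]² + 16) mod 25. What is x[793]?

0

x[0] = 8, x[1] = 5, x[2] = 16, x[3] = 22, x[4] = 0, x[5] = 16.
Since x[5] = x[2] = 16, the sequence is eventually periodic: after a pre-period of length 2 it cycles with period 3.
For k ≥ 2, x[k] depends only on (k - 2) mod 3. (793 - 2) mod 3 = 2, so x[793] = x[4] = 0.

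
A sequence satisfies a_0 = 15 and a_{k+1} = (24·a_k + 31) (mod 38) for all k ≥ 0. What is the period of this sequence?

9

Listing terms: a_0 = 15, a_1 = 11, a_2 = 29, a_3 = 5, a_4 = 37, a_5 = 7, a_6 = 9, a_7 = 19, a_8 = 31, a_9 = 15.
The sequence repeats with period 9.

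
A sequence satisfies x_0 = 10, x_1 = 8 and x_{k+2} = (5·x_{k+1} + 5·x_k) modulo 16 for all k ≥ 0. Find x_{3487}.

We have x_0 = 10,  x_1 = 8,  x_2 = 10,  x_3 = 10,  x_4 = 4,  x_5 = 6,  x_6 = 2,  x_7 = 8,  x_8 = 2,  x_9 = 2,  x_{10} = 4,  x_{11} = 14,  x_{12} = 10,  x_{13} = 8.
The sequence repeats with period 12.
(3487 - 0) mod 12 = 7, so x_{3487} = x_7 = 8.

8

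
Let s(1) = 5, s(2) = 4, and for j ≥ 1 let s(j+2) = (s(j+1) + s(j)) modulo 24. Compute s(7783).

We have s(1) = 5; s(2) = 4; s(3) = 9; s(4) = 13; s(5) = 22; s(6) = 11; s(7) = 9; s(8) = 20; s(9) = 5; s(10) = 1; s(11) = 6; s(12) = 7; s(13) = 13; s(14) = 20; s(15) = 9; s(16) = 5; s(17) = 14; s(18) = 19; s(19) = 9; s(20) = 4; s(21) = 13; s(22) = 17; s(23) = 6; s(24) = 23; s(25) = 5; s(26) = 4.
Since (s(25), s(26)) = (s(1), s(2)) = (5, 4) (two consecutive terms determine the rest), the sequence is periodic with period 24.
So s(7783) = s(1 + ((7783-1) mod 24)) = s(7) = 9.

9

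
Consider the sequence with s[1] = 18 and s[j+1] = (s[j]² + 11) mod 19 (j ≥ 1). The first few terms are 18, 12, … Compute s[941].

12

Listing terms: s[1] = 18, s[2] = 12, s[3] = 3, s[4] = 1, s[5] = 12.
Since s[5] = s[2] = 12, the sequence is eventually periodic: after a pre-period of length 1 it cycles with period 3.
For j ≥ 2, s[j] depends only on (j - 2) mod 3. (941 - 2) mod 3 = 0, so s[941] = s[2] = 12.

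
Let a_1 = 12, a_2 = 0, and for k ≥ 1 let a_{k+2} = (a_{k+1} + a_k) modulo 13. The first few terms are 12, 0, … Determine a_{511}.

We have a_1 = 12,  a_2 = 0,  a_3 = 12,  a_4 = 12,  a_5 = 11,  a_6 = 10,  a_7 = 8,  a_8 = 5,  a_9 = 0,  a_{10} = 5,  a_{11} = 5,  a_{12} = 10,  a_{13} = 2,  a_{14} = 12,  a_{15} = 1,  a_{16} = 0,  a_{17} = 1,  a_{18} = 1,  a_{19} = 2,  a_{20} = 3,  a_{21} = 5,  a_{22} = 8,  a_{23} = 0,  a_{24} = 8,  a_{25} = 8,  a_{26} = 3,  a_{27} = 11,  a_{28} = 1,  a_{29} = 12,  a_{30} = 0.
Since (a_{29}, a_{30}) = (a_1, a_2) = (12, 0) (two consecutive terms determine the rest), the sequence is periodic with period 28.
(511 - 1) mod 28 = 6, so a_{511} = a_7 = 8.

8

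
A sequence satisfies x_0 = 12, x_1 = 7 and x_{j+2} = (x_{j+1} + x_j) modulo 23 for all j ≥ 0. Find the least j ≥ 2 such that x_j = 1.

6

x_0 = 12; x_1 = 7; x_2 = 19; x_3 = 3; x_4 = 22; x_5 = 2; x_6 = 1; x_7 = 3; x_8 = 4; x_9 = 7; x_{10} = 11; x_{11} = 18; x_{12} = 6; x_{13} = 1; x_{14} = 7; x_{15} = 8; x_{16} = 15; x_{17} = 0; x_{18} = 15; x_{19} = 15; x_{20} = 7; x_{21} = 22; x_{22} = 6; x_{23} = 5; x_{24} = 11; x_{25} = 16; x_{26} = 4; x_{27} = 20; x_{28} = 1; x_{29} = 21; x_{30} = 22; x_{31} = 20; x_{32} = 19; x_{33} = 16; x_{34} = 12; x_{35} = 5; x_{36} = 17; x_{37} = 22; x_{38} = 16; x_{39} = 15; x_{40} = 8; x_{41} = 0; x_{42} = 8; x_{43} = 8; x_{44} = 16; x_{45} = 1; x_{46} = 17; x_{47} = 18; x_{48} = 12; x_{49} = 7.
The sequence repeats with period 48.
The value 1 first appears (with j ≥ 2) at x_6.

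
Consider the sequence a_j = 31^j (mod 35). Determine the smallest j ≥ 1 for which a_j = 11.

Computing terms: a_0 = 1, a_1 = 31, a_2 = 16, a_3 = 6, a_4 = 11, a_5 = 26, a_6 = 1.
Since a_6 = a_0 = 1, the sequence is periodic with period 6.
The value 11 first appears (with j ≥ 1) at a_4.

4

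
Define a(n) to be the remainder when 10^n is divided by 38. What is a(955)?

Computing terms: a(1) = 10,  a(2) = 24,  a(3) = 12,  a(4) = 6,  a(5) = 22,  a(6) = 30,  a(7) = 34,  a(8) = 36,  a(9) = 18,  a(10) = 28,  a(11) = 14,  a(12) = 26,  a(13) = 32,  a(14) = 16,  a(15) = 8,  a(16) = 4,  a(17) = 2,  a(18) = 20,  a(19) = 10.
The sequence repeats with period 18.
So a(955) = a(1 + ((955-1) mod 18)) = a(1) = 10.

10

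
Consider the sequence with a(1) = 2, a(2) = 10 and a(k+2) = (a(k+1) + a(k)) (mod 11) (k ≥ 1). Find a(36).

Computing terms: a(1) = 2,  a(2) = 10,  a(3) = 1,  a(4) = 0,  a(5) = 1,  a(6) = 1,  a(7) = 2,  a(8) = 3,  a(9) = 5,  a(10) = 8,  a(11) = 2,  a(12) = 10.
The sequence repeats with period 10.
(36 - 1) mod 10 = 5, so a(36) = a(6) = 1.

1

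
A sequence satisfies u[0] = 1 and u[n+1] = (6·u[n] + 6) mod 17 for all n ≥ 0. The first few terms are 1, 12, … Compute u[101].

4

Listing terms: u[0] = 1; u[1] = 12; u[2] = 10; u[3] = 15; u[4] = 11; u[5] = 4; u[6] = 13; u[7] = 16; u[8] = 0; u[9] = 6; u[10] = 8; u[11] = 3; u[12] = 7; u[13] = 14; u[14] = 5; u[15] = 2; u[16] = 1.
The sequence repeats with period 16.
So u[101] = u[0 + ((101-0) mod 16)] = u[5] = 4.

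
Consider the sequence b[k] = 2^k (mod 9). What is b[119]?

Listing terms: b[0] = 1, b[1] = 2, b[2] = 4, b[3] = 8, b[4] = 7, b[5] = 5, b[6] = 1.
Since b[6] = b[0] = 1, the sequence is periodic with period 6.
So b[119] = b[0 + ((119-0) mod 6)] = b[5] = 5.

5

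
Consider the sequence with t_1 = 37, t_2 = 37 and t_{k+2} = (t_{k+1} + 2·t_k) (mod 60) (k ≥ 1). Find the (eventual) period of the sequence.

Listing terms: t_1 = 37; t_2 = 37; t_3 = 51; t_4 = 5; t_5 = 47; t_6 = 57; t_7 = 31; t_8 = 25; t_9 = 27; t_{10} = 17; t_{11} = 11; t_{12} = 45; t_{13} = 7; t_{14} = 37; t_{15} = 51.
Since (t_{14}, t_{15}) = (t_2, t_3) = (37, 51) (two consecutive terms determine the rest), the sequence is eventually periodic: after a pre-period of length 1 it cycles with period 12.

12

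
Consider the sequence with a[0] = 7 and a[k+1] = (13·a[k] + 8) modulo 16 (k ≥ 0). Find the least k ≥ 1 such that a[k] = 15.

Listing terms: a[0] = 7,  a[1] = 3,  a[2] = 15,  a[3] = 11,  a[4] = 7.
Since a[4] = a[0] = 7, the sequence is periodic with period 4.
The value 15 first appears (with k ≥ 1) at a[2].

2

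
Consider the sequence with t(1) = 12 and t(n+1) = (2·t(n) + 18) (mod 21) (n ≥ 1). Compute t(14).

0

Listing terms: t(1) = 12,  t(2) = 0,  t(3) = 18,  t(4) = 12.
Since t(4) = t(1) = 12, the sequence is periodic with period 3.
So t(14) = t(1 + ((14-1) mod 3)) = t(2) = 0.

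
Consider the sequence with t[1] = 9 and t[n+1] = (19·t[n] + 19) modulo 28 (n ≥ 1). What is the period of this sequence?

t[1] = 9,  t[2] = 22,  t[3] = 17,  t[4] = 6,  t[5] = 21,  t[6] = 26,  t[7] = 9.
The sequence repeats with period 6.

6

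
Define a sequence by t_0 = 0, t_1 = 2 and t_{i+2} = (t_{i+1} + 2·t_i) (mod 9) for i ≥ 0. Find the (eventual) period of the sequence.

18

Listing terms: t_0 = 0,  t_1 = 2,  t_2 = 2,  t_3 = 6,  t_4 = 1,  t_5 = 4,  t_6 = 6,  t_7 = 5,  t_8 = 8,  t_9 = 0,  t_{10} = 7,  t_{11} = 7,  t_{12} = 3,  t_{13} = 8,  t_{14} = 5,  t_{15} = 3,  t_{16} = 4,  t_{17} = 1,  t_{18} = 0,  t_{19} = 2.
Since (t_{18}, t_{19}) = (t_0, t_1) = (0, 2) (two consecutive terms determine the rest), the sequence is periodic with period 18.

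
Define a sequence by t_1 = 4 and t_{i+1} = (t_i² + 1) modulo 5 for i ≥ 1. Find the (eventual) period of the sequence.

Computing terms: t_1 = 4, t_2 = 2, t_3 = 0, t_4 = 1, t_5 = 2.
Since t_5 = t_2 = 2, the sequence is eventually periodic: after a pre-period of length 1 it cycles with period 3.

3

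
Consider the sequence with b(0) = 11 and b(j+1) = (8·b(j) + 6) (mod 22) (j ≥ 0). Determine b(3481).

6

Listing terms: b(0) = 11, b(1) = 6, b(2) = 10, b(3) = 20, b(4) = 12, b(5) = 14, b(6) = 8, b(7) = 4, b(8) = 16, b(9) = 2, b(10) = 0, b(11) = 6.
Since b(11) = b(1) = 6, the sequence is eventually periodic: after a pre-period of length 1 it cycles with period 10.
For j ≥ 1, b(j) depends only on (j - 1) mod 10. (3481 - 1) mod 10 = 0, so b(3481) = b(1) = 6.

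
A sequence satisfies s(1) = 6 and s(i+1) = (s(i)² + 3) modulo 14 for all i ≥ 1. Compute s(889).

We have s(1) = 6, s(2) = 11, s(3) = 12, s(4) = 7, s(5) = 10, s(6) = 5, s(7) = 0, s(8) = 3, s(9) = 12.
Since s(9) = s(3) = 12, the sequence is eventually periodic: after a pre-period of length 2 it cycles with period 6.
For i ≥ 3, s(i) depends only on (i - 3) mod 6. (889 - 3) mod 6 = 4, so s(889) = s(7) = 0.

0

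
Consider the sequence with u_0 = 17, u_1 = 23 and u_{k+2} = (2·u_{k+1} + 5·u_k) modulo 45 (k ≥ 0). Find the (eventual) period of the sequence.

12

u_0 = 17, u_1 = 23, u_2 = 41, u_3 = 17, u_4 = 14, u_5 = 23, u_6 = 26, u_7 = 32, u_8 = 14, u_9 = 8, u_{10} = 41, u_{11} = 32, u_{12} = 44, u_{13} = 23, u_{14} = 41.
Since (u_{13}, u_{14}) = (u_1, u_2) = (23, 41) (two consecutive terms determine the rest), the sequence is eventually periodic: after a pre-period of length 1 it cycles with period 12.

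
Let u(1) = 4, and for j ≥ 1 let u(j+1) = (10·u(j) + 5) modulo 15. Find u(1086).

We have u(1) = 4,  u(2) = 0,  u(3) = 5,  u(4) = 10,  u(5) = 0.
Since u(5) = u(2) = 0, the sequence is eventually periodic: after a pre-period of length 1 it cycles with period 3.
For j ≥ 2, u(j) depends only on (j - 2) mod 3. (1086 - 2) mod 3 = 1, so u(1086) = u(3) = 5.

5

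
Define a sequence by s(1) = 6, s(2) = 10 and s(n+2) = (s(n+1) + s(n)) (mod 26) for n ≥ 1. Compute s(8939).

6

Listing terms: s(1) = 6; s(2) = 10; s(3) = 16; s(4) = 0; s(5) = 16; s(6) = 16; s(7) = 6; s(8) = 22; s(9) = 2; s(10) = 24; s(11) = 0; s(12) = 24; s(13) = 24; s(14) = 22; s(15) = 20; s(16) = 16; s(17) = 10; s(18) = 0; s(19) = 10; s(20) = 10; s(21) = 20; s(22) = 4; s(23) = 24; s(24) = 2; s(25) = 0; s(26) = 2; s(27) = 2; s(28) = 4; s(29) = 6; s(30) = 10.
The sequence repeats with period 28.
(8939 - 1) mod 28 = 6, so s(8939) = s(7) = 6.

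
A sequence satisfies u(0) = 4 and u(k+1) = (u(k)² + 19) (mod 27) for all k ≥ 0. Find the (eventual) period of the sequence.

u(0) = 4, u(1) = 8, u(2) = 2, u(3) = 23, u(4) = 8.
Since u(4) = u(1) = 8, the sequence is eventually periodic: after a pre-period of length 1 it cycles with period 3.

3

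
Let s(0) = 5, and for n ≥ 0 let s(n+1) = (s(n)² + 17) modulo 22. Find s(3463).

18

s(0) = 5, s(1) = 20, s(2) = 21, s(3) = 18, s(4) = 11, s(5) = 6, s(6) = 9, s(7) = 10, s(8) = 7, s(9) = 0, s(10) = 17, s(11) = 20.
Since s(11) = s(1) = 20, the sequence is eventually periodic: after a pre-period of length 1 it cycles with period 10.
For n ≥ 1, s(n) depends only on (n - 1) mod 10. (3463 - 1) mod 10 = 2, so s(3463) = s(3) = 18.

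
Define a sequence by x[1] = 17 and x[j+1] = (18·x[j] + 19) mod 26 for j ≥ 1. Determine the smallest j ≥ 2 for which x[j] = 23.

Listing terms: x[1] = 17; x[2] = 13; x[3] = 19; x[4] = 23; x[5] = 17.
Since x[5] = x[1] = 17, the sequence is periodic with period 4.
The value 23 first appears (with j ≥ 2) at x[4].

4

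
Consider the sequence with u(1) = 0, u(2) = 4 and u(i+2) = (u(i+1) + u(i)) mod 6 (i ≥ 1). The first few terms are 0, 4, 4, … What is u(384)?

Listing terms: u(1) = 0, u(2) = 4, u(3) = 4, u(4) = 2, u(5) = 0, u(6) = 2, u(7) = 2, u(8) = 4, u(9) = 0, u(10) = 4.
The sequence repeats with period 8.
(384 - 1) mod 8 = 7, so u(384) = u(8) = 4.

4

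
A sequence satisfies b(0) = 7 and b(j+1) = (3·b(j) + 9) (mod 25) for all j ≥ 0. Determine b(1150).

9

b(0) = 7, b(1) = 5, b(2) = 24, b(3) = 6, b(4) = 2, b(5) = 15, b(6) = 4, b(7) = 21, b(8) = 22, b(9) = 0, b(10) = 9, b(11) = 11, b(12) = 17, b(13) = 10, b(14) = 14, b(15) = 1, b(16) = 12, b(17) = 20, b(18) = 19, b(19) = 16, b(20) = 7.
Since b(20) = b(0) = 7, the sequence is periodic with period 20.
So b(1150) = b(0 + ((1150-0) mod 20)) = b(10) = 9.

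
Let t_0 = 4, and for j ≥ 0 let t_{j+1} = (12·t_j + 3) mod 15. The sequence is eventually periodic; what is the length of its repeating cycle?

t_0 = 4; t_1 = 6; t_2 = 0; t_3 = 3; t_4 = 9; t_5 = 6.
Since t_5 = t_1 = 6, the sequence is eventually periodic: after a pre-period of length 1 it cycles with period 4.

4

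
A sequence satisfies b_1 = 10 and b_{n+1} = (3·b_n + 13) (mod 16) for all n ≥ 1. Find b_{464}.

15

Listing terms: b_1 = 10; b_2 = 11; b_3 = 14; b_4 = 7; b_5 = 2; b_6 = 3; b_7 = 6; b_8 = 15; b_9 = 10.
The sequence repeats with period 8.
So b_{464} = b_{1 + ((464-1) mod 8)} = b_8 = 15.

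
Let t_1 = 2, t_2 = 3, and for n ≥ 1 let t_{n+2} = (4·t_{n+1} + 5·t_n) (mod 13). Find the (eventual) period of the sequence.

4

Listing terms: t_1 = 2; t_2 = 3; t_3 = 9; t_4 = 12; t_5 = 2; t_6 = 3.
Since (t_5, t_6) = (t_1, t_2) = (2, 3) (two consecutive terms determine the rest), the sequence is periodic with period 4.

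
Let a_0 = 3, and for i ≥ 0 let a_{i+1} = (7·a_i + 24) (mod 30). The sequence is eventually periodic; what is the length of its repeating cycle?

We have a_0 = 3, a_1 = 15, a_2 = 9, a_3 = 27, a_4 = 3.
The sequence repeats with period 4.

4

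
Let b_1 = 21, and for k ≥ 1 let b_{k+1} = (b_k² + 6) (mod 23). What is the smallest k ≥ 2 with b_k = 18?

b_1 = 21, b_2 = 10, b_3 = 14, b_4 = 18, b_5 = 8, b_6 = 1, b_7 = 7, b_8 = 9, b_9 = 18.
Since b_9 = b_4 = 18, the sequence is eventually periodic: after a pre-period of length 3 it cycles with period 5.
The value 18 first appears (with k ≥ 2) at b_4.

4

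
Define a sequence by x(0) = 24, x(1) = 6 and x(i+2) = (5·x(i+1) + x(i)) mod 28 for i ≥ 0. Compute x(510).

24

x(0) = 24, x(1) = 6, x(2) = 26, x(3) = 24, x(4) = 6.
Since (x(3), x(4)) = (x(0), x(1)) = (24, 6) (two consecutive terms determine the rest), the sequence is periodic with period 3.
(510 - 0) mod 3 = 0, so x(510) = x(0) = 24.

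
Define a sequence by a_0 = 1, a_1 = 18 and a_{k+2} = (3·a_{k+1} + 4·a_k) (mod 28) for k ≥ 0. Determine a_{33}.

Listing terms: a_0 = 1; a_1 = 18; a_2 = 2; a_3 = 22; a_4 = 18; a_5 = 2.
Since (a_4, a_5) = (a_1, a_2) = (18, 2) (two consecutive terms determine the rest), the sequence is eventually periodic: after a pre-period of length 1 it cycles with period 3.
For k ≥ 1, a_k depends only on (k - 1) mod 3. (33 - 1) mod 3 = 2, so a_{33} = a_3 = 22.

22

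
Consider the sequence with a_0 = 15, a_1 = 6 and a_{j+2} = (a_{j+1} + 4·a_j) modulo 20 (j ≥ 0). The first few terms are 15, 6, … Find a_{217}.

6

Computing terms: a_0 = 15; a_1 = 6; a_2 = 6; a_3 = 10; a_4 = 14; a_5 = 14; a_6 = 10; a_7 = 6; a_8 = 6.
Since (a_7, a_8) = (a_1, a_2) = (6, 6) (two consecutive terms determine the rest), the sequence is eventually periodic: after a pre-period of length 1 it cycles with period 6.
For j ≥ 1, a_j depends only on (j - 1) mod 6. (217 - 1) mod 6 = 0, so a_{217} = a_1 = 6.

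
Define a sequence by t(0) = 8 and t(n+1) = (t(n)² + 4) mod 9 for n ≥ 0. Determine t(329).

t(0) = 8; t(1) = 5; t(2) = 2; t(3) = 8.
Since t(3) = t(0) = 8, the sequence is periodic with period 3.
(329 - 0) mod 3 = 2, so t(329) = t(2) = 2.

2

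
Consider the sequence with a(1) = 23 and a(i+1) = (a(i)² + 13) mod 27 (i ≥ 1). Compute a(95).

a(1) = 23, a(2) = 2, a(3) = 17, a(4) = 5, a(5) = 11, a(6) = 26, a(7) = 14, a(8) = 20, a(9) = 8, a(10) = 23.
The sequence repeats with period 9.
(95 - 1) mod 9 = 4, so a(95) = a(5) = 11.

11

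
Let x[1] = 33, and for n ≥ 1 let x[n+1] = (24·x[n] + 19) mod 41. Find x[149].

7

Listing terms: x[1] = 33, x[2] = 32, x[3] = 8, x[4] = 6, x[5] = 40, x[6] = 36, x[7] = 22, x[8] = 14, x[9] = 27, x[10] = 11, x[11] = 37, x[12] = 5, x[13] = 16, x[14] = 34, x[15] = 15, x[16] = 10, x[17] = 13, x[18] = 3, x[19] = 9, x[20] = 30, x[21] = 1, x[22] = 2, x[23] = 26, x[24] = 28, x[25] = 35, x[26] = 39, x[27] = 12, x[28] = 20, x[29] = 7, x[30] = 23, x[31] = 38, x[32] = 29, x[33] = 18, x[34] = 0, x[35] = 19, x[36] = 24, x[37] = 21, x[38] = 31, x[39] = 25, x[40] = 4, x[41] = 33.
Since x[41] = x[1] = 33, the sequence is periodic with period 40.
So x[149] = x[1 + ((149-1) mod 40)] = x[29] = 7.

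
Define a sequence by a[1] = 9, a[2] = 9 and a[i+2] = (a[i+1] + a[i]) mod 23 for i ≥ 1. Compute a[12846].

Computing terms: a[1] = 9,  a[2] = 9,  a[3] = 18,  a[4] = 4,  a[5] = 22,  a[6] = 3,  a[7] = 2,  a[8] = 5,  a[9] = 7,  a[10] = 12,  a[11] = 19,  a[12] = 8,  a[13] = 4,  a[14] = 12,  a[15] = 16,  a[16] = 5,  a[17] = 21,  a[18] = 3,  a[19] = 1,  a[20] = 4,  a[21] = 5,  a[22] = 9,  a[23] = 14,  a[24] = 0,  a[25] = 14,  a[26] = 14,  a[27] = 5,  a[28] = 19,  a[29] = 1,  a[30] = 20,  a[31] = 21,  a[32] = 18,  a[33] = 16,  a[34] = 11,  a[35] = 4,  a[36] = 15,  a[37] = 19,  a[38] = 11,  a[39] = 7,  a[40] = 18,  a[41] = 2,  a[42] = 20,  a[43] = 22,  a[44] = 19,  a[45] = 18,  a[46] = 14,  a[47] = 9,  a[48] = 0,  a[49] = 9,  a[50] = 9.
Since (a[49], a[50]) = (a[1], a[2]) = (9, 9) (two consecutive terms determine the rest), the sequence is periodic with period 48.
So a[12846] = a[1 + ((12846-1) mod 48)] = a[30] = 20.

20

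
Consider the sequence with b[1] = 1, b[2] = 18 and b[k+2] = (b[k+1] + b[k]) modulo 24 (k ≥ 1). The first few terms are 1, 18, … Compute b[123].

Listing terms: b[1] = 1,  b[2] = 18,  b[3] = 19,  b[4] = 13,  b[5] = 8,  b[6] = 21,  b[7] = 5,  b[8] = 2,  b[9] = 7,  b[10] = 9,  b[11] = 16,  b[12] = 1,  b[13] = 17,  b[14] = 18,  b[15] = 11,  b[16] = 5,  b[17] = 16,  b[18] = 21,  b[19] = 13,  b[20] = 10,  b[21] = 23,  b[22] = 9,  b[23] = 8,  b[24] = 17,  b[25] = 1,  b[26] = 18.
The sequence repeats with period 24.
So b[123] = b[1 + ((123-1) mod 24)] = b[3] = 19.

19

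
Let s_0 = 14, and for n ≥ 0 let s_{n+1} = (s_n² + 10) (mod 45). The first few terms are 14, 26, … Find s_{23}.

11

s_0 = 14,  s_1 = 26,  s_2 = 11,  s_3 = 41,  s_4 = 26.
Since s_4 = s_1 = 26, the sequence is eventually periodic: after a pre-period of length 1 it cycles with period 3.
For n ≥ 1, s_n depends only on (n - 1) mod 3. (23 - 1) mod 3 = 1, so s_{23} = s_2 = 11.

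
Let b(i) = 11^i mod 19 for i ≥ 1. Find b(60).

We have b(1) = 11,  b(2) = 7,  b(3) = 1,  b(4) = 11.
The sequence repeats with period 3.
So b(60) = b(1 + ((60-1) mod 3)) = b(3) = 1.

1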